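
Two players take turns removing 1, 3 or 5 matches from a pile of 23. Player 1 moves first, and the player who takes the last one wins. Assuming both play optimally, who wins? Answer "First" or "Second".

First

Positions where the player to move wins (W) vs loses (L):
i:   0  1  2  3  4  5  6  7  8  9 10 11 12 13 14 15 16 17 18 19 20 21 22 23
     L  W  L  W  L  W  L  W  L  W  L  W  L  W  L  W  L  W  L  W  L  W  L  W
Position 23 is W, so the first player wins.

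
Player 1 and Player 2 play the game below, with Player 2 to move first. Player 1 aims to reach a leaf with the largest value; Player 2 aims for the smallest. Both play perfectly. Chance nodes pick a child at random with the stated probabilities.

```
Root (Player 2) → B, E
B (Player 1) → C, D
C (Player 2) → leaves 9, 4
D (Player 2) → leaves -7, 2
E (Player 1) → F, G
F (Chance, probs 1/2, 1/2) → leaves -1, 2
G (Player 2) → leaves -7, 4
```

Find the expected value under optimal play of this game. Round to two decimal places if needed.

C (Player 2): min(9, 4) = 4
D (Player 2): min(-7, 2) = -7
B (Player 1): max(4, -7) = 4
F (Chance): 1/2·-1 + 1/2·2 = 0.5
G (Player 2): min(-7, 4) = -7
E (Player 1): max(0.5, -7) = 0.5
Root (Player 2): min(4, 0.5) = 0.5

0.5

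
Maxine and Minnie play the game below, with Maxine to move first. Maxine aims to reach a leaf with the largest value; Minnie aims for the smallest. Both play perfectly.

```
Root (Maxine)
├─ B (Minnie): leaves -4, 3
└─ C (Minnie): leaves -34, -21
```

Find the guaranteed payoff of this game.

B (Minnie): min(-4, 3) = -4
C (Minnie): min(-34, -21) = -34
Root (Maxine): max(-4, -34) = -4

-4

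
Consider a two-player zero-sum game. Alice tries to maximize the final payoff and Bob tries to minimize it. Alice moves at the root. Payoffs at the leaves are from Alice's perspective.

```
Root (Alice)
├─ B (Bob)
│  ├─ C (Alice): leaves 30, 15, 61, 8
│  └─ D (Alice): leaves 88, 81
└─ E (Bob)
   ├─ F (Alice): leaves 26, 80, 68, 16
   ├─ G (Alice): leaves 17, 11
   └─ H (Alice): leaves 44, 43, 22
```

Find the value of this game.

61

C (Alice): max(30, 15, 61, 8) = 61
D (Alice): max(88, 81) = 88
B (Bob): min(61, 88) = 61
F (Alice): max(26, 80, 68, 16) = 80
G (Alice): max(17, 11) = 17
H (Alice): max(44, 43, 22) = 44
E (Bob): min(80, 17, 44) = 17
Root (Alice): max(61, 17) = 61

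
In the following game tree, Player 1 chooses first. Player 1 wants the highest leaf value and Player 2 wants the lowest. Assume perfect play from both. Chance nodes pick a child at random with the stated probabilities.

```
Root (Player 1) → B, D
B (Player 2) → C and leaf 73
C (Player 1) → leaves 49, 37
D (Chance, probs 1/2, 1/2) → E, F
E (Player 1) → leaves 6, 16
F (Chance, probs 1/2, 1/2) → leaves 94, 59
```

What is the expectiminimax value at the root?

49

C (Player 1): max(49, 37) = 49
B (Player 2): min(49, 73) = 49
E (Player 1): max(6, 16) = 16
F (Chance): 1/2·94 + 1/2·59 = 76.5
D (Chance): 1/2·16 + 1/2·76.5 = 46.25
Root (Player 1): max(49, 46.25) = 49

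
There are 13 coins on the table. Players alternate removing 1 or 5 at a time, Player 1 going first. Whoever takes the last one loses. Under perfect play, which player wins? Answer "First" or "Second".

Second

Compute winning (W) and losing (L) positions by backward induction:
i:   0  1  2  3  4  5  6  7  8  9 10 11 12 13
     W  L  W  L  W  L  W  L  W  L  W  L  W  L
Position 13 is L, so the second player wins.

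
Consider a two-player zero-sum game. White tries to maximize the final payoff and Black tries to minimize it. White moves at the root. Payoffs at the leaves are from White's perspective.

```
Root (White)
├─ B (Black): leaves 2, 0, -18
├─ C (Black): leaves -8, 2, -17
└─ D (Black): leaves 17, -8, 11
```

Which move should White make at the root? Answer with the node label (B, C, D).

D

B (Black): min(2, 0, -18) = -18
C (Black): min(-8, 2, -17) = -17
D (Black): min(17, -8, 11) = -8
Root (White): max(-18, -17, -8) = -8
White picks the child with the highest value: D (value -8).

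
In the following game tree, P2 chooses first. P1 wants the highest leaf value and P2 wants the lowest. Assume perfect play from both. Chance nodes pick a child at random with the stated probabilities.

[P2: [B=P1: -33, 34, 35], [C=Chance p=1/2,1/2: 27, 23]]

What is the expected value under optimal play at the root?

B (P1): max(-33, 34, 35) = 35
C (Chance): 1/2·27 + 1/2·23 = 25
Root (P2): min(35, 25) = 25

25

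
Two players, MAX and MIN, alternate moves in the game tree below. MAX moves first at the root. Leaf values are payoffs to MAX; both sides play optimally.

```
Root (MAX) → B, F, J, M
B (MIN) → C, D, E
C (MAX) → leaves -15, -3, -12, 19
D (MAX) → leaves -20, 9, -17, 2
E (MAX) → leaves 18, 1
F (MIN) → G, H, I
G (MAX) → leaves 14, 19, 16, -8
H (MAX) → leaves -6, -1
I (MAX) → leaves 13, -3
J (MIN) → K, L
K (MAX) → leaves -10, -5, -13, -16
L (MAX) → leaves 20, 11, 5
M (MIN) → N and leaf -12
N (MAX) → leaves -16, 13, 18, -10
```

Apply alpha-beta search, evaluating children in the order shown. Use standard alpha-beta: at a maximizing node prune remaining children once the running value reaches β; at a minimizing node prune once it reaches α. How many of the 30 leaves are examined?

C [α=-∞,β=+∞]: v=19
D [α=-∞,β=19]: v=9
E [α=-∞,β=9]: v=18 after child 1 ≥ β → β-cutoff, skip 1
B [α=-∞,β=+∞]: v=9
G [α=9,β=+∞]: v=19
H [α=9,β=19]: v=-1
F [α=9,β=+∞]: v=-1 after child 2 ≤ α → α-cutoff, skip 1
K [α=9,β=+∞]: v=-5
J [α=9,β=+∞]: v=-5 after child 1 ≤ α → α-cutoff, skip 1
N [α=9,β=+∞]: v=18
M [α=9,β=+∞]: v=-12
Root [α=-∞,β=+∞]: v=9
Leaves evaluated: 24 of 30.

24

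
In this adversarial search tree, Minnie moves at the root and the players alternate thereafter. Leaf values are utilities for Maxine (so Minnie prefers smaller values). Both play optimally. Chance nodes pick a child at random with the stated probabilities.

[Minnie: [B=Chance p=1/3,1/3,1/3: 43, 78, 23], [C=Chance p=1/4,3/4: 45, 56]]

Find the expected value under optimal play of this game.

48

B (Chance): 1/3·43 + 1/3·78 + 1/3·23 = 48
C (Chance): 1/4·45 + 3/4·56 = 53.25
Root (Minnie): min(48, 53.25) = 48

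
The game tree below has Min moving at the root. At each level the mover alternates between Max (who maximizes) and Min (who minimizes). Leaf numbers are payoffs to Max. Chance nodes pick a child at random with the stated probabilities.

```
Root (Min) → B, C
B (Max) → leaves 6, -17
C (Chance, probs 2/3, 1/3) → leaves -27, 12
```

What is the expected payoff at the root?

B (Max): max(6, -17) = 6
C (Chance): 2/3·-27 + 1/3·12 = -14
Root (Min): min(6, -14) = -14

-14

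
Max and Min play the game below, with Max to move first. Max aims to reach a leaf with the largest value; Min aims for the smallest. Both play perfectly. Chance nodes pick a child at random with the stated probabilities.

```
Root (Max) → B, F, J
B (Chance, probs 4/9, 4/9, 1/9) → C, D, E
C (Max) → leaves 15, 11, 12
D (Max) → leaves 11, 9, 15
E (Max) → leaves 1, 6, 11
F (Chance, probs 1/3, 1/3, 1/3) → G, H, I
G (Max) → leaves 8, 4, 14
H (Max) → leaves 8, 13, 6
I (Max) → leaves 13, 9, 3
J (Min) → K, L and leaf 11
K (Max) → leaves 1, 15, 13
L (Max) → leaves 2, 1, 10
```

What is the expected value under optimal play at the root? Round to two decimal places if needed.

C (Max): max(15, 11, 12) = 15
D (Max): max(11, 9, 15) = 15
E (Max): max(1, 6, 11) = 11
B (Chance): 4/9·15 + 4/9·15 + 1/9·11 = 14.56
G (Max): max(8, 4, 14) = 14
H (Max): max(8, 13, 6) = 13
I (Max): max(13, 9, 3) = 13
F (Chance): 1/3·14 + 1/3·13 + 1/3·13 = 13.33
K (Max): max(1, 15, 13) = 15
L (Max): max(2, 1, 10) = 10
J (Min): min(15, 10, 11) = 10
Root (Max): max(14.56, 13.33, 10) = 14.56

14.56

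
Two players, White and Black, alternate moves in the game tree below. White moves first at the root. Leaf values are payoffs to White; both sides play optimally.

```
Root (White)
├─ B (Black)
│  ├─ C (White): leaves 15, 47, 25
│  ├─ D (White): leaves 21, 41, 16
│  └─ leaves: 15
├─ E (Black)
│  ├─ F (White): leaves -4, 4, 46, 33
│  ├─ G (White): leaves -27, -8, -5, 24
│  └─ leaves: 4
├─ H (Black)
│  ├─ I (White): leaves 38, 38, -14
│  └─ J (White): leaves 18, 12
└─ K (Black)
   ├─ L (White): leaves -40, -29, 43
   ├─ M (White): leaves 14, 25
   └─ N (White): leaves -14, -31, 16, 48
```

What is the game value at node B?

C: max(15, 47, 25) = 47
D: max(21, 41, 16) = 41
B: min(47, 41, 15) = 15

15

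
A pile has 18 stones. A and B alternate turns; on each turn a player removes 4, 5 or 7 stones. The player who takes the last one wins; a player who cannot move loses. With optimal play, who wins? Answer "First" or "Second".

First

Mark each pile size as W (mover wins) or L (mover loses):
i:   0  1  2  3  4  5  6  7  8  9 10 11 12 13 14 15 16 17 18
     L  L  L  L  W  W  W  W  W  W  W  L  L  L  L  W  W  W  W
Position 18 is W, so the first player wins.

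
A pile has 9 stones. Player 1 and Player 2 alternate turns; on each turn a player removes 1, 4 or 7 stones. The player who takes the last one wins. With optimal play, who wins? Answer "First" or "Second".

Compute winning (W) and losing (L) positions by backward induction:
i:   0  1  2  3  4  5  6  7  8  9
     L  W  L  W  W  L  W  W  L  W
Position 9 is W, so the first player wins.

First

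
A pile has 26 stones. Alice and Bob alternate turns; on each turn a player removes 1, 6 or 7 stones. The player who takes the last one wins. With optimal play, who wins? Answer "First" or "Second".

Second

W/L table (W = player to move can force a win):
i:   0  1  2  3  4  5  6  7  8  9 10 11 12 13 14 15 16 17 18 19 20 21 22 23 24 25 26
     L  W  L  W  L  W  W  W  W  W  W  W  L  W  L  W  L  W  W  W  W  W  W  W  L  W  L
Position 26 is L, so the second player wins.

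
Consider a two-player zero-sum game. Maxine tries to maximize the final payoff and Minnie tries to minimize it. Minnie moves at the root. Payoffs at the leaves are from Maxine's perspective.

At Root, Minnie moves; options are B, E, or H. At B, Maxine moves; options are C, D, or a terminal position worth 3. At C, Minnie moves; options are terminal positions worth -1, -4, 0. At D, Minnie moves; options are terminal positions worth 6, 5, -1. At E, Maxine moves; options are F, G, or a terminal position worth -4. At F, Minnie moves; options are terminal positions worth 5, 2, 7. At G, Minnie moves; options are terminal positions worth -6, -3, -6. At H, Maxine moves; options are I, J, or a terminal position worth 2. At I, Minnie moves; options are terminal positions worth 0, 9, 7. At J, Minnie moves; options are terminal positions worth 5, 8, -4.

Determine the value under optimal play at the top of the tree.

2

C (Minnie): min(-1, -4, 0) = -4
D (Minnie): min(6, 5, -1) = -1
B (Maxine): max(-4, -1, 3) = 3
F (Minnie): min(5, 2, 7) = 2
G (Minnie): min(-6, -3, -6) = -6
E (Maxine): max(2, -6, -4) = 2
I (Minnie): min(0, 9, 7) = 0
J (Minnie): min(5, 8, -4) = -4
H (Maxine): max(0, -4, 2) = 2
Root (Minnie): min(3, 2, 2) = 2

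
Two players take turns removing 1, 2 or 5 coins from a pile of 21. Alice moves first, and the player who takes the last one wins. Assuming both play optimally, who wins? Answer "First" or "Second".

Second

Positions where the player to move wins (W) vs loses (L):
i:   0  1  2  3  4  5  6  7  8  9 10 11 12 13 14 15 16 17 18 19 20 21
     L  W  W  L  W  W  L  W  W  L  W  W  L  W  W  L  W  W  L  W  W  L
Position 21 is L, so the second player wins.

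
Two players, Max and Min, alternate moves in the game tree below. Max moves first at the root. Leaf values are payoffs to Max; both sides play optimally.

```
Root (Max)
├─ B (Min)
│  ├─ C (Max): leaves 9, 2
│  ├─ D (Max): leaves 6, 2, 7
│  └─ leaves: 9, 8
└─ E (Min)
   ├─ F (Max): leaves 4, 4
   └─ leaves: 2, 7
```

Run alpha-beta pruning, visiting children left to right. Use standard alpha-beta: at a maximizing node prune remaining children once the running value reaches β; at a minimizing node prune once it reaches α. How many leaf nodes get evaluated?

9

C [α=-∞,β=+∞]: v=9
D [α=-∞,β=9]: v=7
B [α=-∞,β=+∞]: v=7
F [α=7,β=+∞]: v=4
E [α=7,β=+∞]: v=4 after child 1 ≤ α → α-cutoff, skip 2
Root [α=-∞,β=+∞]: v=7
Leaves evaluated: 9 of 11.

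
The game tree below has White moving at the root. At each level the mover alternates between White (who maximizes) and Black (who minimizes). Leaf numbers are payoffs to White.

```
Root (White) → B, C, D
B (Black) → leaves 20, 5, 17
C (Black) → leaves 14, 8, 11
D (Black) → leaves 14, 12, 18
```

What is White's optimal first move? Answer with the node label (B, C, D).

D

B (Black): min(20, 5, 17) = 5
C (Black): min(14, 8, 11) = 8
D (Black): min(14, 12, 18) = 12
Root (White): max(5, 8, 12) = 12
White picks the child with the highest value: D (value 12).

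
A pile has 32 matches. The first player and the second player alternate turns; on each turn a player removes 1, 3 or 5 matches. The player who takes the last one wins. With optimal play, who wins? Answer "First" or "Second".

W/L table (W = player to move can force a win):
i:   0  1  2  3  4  5  6  7  8  9 10 11 12 13 14 15 16 17 18 19 20 21 22 23 24 25 26 27 28 29 30 31 32
     L  W  L  W  L  W  L  W  L  W  L  W  L  W  L  W  L  W  L  W  L  W  L  W  L  W  L  W  L  W  L  W  L
Position 32 is L, so the second player wins.

Second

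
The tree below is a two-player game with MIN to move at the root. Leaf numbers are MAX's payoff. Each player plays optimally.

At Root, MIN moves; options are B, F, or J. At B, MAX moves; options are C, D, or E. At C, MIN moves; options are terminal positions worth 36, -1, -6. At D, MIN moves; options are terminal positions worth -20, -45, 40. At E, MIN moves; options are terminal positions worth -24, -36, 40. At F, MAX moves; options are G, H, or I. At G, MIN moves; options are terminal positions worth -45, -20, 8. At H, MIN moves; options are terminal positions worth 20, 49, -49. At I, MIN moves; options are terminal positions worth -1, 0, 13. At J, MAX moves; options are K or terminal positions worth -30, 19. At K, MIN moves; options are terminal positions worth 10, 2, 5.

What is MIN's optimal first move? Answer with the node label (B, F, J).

C (MIN): min(36, -1, -6) = -6
D (MIN): min(-20, -45, 40) = -45
E (MIN): min(-24, -36, 40) = -36
B (MAX): max(-6, -45, -36) = -6
G (MIN): min(-45, -20, 8) = -45
H (MIN): min(20, 49, -49) = -49
I (MIN): min(-1, 0, 13) = -1
F (MAX): max(-45, -49, -1) = -1
K (MIN): min(10, 2, 5) = 2
J (MAX): max(2, -30, 19) = 19
Root (MIN): min(-6, -1, 19) = -6
MIN picks the child with the lowest value: B (value -6).

B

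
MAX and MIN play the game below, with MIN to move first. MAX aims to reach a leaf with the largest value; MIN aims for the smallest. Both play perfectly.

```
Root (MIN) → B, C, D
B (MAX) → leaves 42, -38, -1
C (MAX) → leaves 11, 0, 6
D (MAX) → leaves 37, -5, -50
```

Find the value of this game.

11

B (MAX): max(42, -38, -1) = 42
C (MAX): max(11, 0, 6) = 11
D (MAX): max(37, -5, -50) = 37
Root (MIN): min(42, 11, 37) = 11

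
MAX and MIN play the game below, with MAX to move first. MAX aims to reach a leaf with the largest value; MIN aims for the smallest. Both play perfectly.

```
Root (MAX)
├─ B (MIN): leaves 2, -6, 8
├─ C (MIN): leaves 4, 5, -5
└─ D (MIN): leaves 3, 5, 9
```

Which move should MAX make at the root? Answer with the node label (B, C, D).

B (MIN): min(2, -6, 8) = -6
C (MIN): min(4, 5, -5) = -5
D (MIN): min(3, 5, 9) = 3
Root (MAX): max(-6, -5, 3) = 3
MAX picks the child with the highest value: D (value 3).

D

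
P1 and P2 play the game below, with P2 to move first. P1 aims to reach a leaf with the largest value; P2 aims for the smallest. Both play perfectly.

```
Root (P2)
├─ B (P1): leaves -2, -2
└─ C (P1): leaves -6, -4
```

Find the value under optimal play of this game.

-4

B (P1): max(-2, -2) = -2
C (P1): max(-6, -4) = -4
Root (P2): min(-2, -4) = -4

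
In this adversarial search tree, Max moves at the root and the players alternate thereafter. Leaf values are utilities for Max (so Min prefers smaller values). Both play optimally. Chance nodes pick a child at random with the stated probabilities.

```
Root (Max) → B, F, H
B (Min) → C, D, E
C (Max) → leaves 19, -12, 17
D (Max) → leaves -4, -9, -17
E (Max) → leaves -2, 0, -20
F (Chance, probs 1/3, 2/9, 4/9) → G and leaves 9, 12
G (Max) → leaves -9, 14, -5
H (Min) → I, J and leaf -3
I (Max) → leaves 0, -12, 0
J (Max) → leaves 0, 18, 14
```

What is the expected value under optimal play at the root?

12

C (Max): max(19, -12, 17) = 19
D (Max): max(-4, -9, -17) = -4
E (Max): max(-2, 0, -20) = 0
B (Min): min(19, -4, 0) = -4
G (Max): max(-9, 14, -5) = 14
F (Chance): 1/3·14 + 2/9·9 + 4/9·12 = 12
I (Max): max(0, -12, 0) = 0
J (Max): max(0, 18, 14) = 18
H (Min): min(0, 18, -3) = -3
Root (Max): max(-4, 12, -3) = 12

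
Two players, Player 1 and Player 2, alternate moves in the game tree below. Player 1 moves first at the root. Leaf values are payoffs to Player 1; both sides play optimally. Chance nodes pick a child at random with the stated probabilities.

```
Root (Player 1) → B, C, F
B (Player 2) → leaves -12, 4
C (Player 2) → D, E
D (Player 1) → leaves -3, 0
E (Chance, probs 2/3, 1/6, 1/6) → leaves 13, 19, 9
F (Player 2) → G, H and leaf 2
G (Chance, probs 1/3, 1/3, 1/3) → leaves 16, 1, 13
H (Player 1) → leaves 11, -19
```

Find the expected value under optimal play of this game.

2

B (Player 2): min(-12, 4) = -12
D (Player 1): max(-3, 0) = 0
E (Chance): 2/3·13 + 1/6·19 + 1/6·9 = 13.33
C (Player 2): min(0, 13.33) = 0
G (Chance): 1/3·16 + 1/3·1 + 1/3·13 = 10
H (Player 1): max(11, -19) = 11
F (Player 2): min(10, 11, 2) = 2
Root (Player 1): max(-12, 0, 2) = 2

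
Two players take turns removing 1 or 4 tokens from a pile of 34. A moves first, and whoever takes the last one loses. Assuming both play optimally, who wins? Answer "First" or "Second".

i:   0  1  2  3  4  5  6  7  8  9 10 11 12 13 14 15 16 17 18 19 20 21 22 23 24 25 26 27 28 29 30 31 32 33 34
     W  L  W  L  W  W  L  W  L  W  W  L  W  L  W  W  L  W  L  W  W  L  W  L  W  W  L  W  L  W  W  L  W  L  W
Position 34 is W, so the first player wins.

First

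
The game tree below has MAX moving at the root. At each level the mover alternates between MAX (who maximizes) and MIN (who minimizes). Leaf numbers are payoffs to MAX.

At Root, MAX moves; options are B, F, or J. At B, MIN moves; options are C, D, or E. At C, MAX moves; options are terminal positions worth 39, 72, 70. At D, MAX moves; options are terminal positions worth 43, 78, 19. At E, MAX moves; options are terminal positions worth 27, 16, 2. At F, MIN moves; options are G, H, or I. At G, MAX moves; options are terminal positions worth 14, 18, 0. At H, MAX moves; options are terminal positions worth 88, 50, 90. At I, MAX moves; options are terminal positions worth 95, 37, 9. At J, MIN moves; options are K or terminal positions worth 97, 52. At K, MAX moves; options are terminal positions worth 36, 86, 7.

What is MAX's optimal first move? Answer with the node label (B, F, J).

C (MAX): max(39, 72, 70) = 72
D (MAX): max(43, 78, 19) = 78
E (MAX): max(27, 16, 2) = 27
B (MIN): min(72, 78, 27) = 27
G (MAX): max(14, 18, 0) = 18
H (MAX): max(88, 50, 90) = 90
I (MAX): max(95, 37, 9) = 95
F (MIN): min(18, 90, 95) = 18
K (MAX): max(36, 86, 7) = 86
J (MIN): min(86, 97, 52) = 52
Root (MAX): max(27, 18, 52) = 52
MAX picks the child with the highest value: J (value 52).

J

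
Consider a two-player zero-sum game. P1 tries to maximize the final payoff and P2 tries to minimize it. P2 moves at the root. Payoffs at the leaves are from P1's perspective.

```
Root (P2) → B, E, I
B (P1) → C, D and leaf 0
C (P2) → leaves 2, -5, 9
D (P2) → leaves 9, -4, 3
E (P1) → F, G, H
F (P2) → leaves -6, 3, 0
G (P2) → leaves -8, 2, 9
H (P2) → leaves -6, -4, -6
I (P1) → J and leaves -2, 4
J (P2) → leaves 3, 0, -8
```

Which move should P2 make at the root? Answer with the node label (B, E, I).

E

C (P2): min(2, -5, 9) = -5
D (P2): min(9, -4, 3) = -4
B (P1): max(-5, -4, 0) = 0
F (P2): min(-6, 3, 0) = -6
G (P2): min(-8, 2, 9) = -8
H (P2): min(-6, -4, -6) = -6
E (P1): max(-6, -8, -6) = -6
J (P2): min(3, 0, -8) = -8
I (P1): max(-8, -2, 4) = 4
Root (P2): min(0, -6, 4) = -6
P2 picks the child with the lowest value: E (value -6).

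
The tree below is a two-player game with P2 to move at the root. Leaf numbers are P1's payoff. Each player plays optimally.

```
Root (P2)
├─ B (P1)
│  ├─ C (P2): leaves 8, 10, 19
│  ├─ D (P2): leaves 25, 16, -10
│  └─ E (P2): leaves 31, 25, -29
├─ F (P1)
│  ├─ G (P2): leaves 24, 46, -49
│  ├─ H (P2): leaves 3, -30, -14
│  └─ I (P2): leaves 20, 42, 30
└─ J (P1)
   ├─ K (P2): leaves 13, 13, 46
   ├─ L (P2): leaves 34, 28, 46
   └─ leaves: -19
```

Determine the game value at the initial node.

8

C (P2): min(8, 10, 19) = 8
D (P2): min(25, 16, -10) = -10
E (P2): min(31, 25, -29) = -29
B (P1): max(8, -10, -29) = 8
G (P2): min(24, 46, -49) = -49
H (P2): min(3, -30, -14) = -30
I (P2): min(20, 42, 30) = 20
F (P1): max(-49, -30, 20) = 20
K (P2): min(13, 13, 46) = 13
L (P2): min(34, 28, 46) = 28
J (P1): max(13, 28, -19) = 28
Root (P2): min(8, 20, 28) = 8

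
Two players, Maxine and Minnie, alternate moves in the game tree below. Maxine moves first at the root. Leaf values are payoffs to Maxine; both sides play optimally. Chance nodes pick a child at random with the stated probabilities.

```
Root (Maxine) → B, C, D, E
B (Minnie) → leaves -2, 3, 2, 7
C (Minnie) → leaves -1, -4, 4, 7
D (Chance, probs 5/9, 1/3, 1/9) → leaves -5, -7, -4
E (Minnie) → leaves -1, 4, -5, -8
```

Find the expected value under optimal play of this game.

-2

B (Minnie): min(-2, 3, 2, 7) = -2
C (Minnie): min(-1, -4, 4, 7) = -4
D (Chance): 5/9·-5 + 1/3·-7 + 1/9·-4 = -5.56
E (Minnie): min(-1, 4, -5, -8) = -8
Root (Maxine): max(-2, -4, -5.56, -8) = -2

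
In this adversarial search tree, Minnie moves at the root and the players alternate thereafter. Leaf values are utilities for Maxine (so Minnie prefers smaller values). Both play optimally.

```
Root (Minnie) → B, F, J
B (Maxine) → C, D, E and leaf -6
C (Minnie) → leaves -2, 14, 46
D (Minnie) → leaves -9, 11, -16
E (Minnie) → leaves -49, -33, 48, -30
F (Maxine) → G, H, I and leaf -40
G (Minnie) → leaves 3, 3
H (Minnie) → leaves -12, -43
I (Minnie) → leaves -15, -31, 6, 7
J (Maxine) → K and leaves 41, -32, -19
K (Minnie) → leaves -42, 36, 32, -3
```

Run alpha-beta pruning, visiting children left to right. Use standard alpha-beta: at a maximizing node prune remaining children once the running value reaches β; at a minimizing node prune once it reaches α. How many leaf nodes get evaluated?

13

C [α=-∞,β=+∞]: v=-2
D [α=-2,β=+∞]: v=-9 after child 1 ≤ α → α-cutoff, skip 2
E [α=-2,β=+∞]: v=-49 after child 1 ≤ α → α-cutoff, skip 3
B [α=-∞,β=+∞]: v=-2
G [α=-∞,β=-2]: v=3
F [α=-∞,β=-2]: v=3 after child 1 ≥ β → β-cutoff, skip 3
K [α=-∞,β=-2]: v=-42
J [α=-∞,β=-2]: v=41 after child 2 ≥ β → β-cutoff, skip 2
Root [α=-∞,β=+∞]: v=-2
Leaves evaluated: 13 of 27.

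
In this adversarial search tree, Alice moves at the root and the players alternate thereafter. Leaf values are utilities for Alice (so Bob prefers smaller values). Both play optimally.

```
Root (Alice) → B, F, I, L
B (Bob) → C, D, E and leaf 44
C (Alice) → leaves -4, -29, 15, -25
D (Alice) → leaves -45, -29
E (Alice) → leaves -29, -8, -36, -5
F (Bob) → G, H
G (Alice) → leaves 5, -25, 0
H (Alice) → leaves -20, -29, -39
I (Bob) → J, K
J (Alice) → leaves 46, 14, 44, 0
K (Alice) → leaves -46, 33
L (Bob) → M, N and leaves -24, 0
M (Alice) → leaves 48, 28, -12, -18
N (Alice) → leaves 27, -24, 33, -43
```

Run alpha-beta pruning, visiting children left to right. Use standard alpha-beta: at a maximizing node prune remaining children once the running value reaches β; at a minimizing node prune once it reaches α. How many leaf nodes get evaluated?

C [α=-∞,β=+∞]: v=15
D [α=-∞,β=15]: v=-29
E [α=-∞,β=-29]: v=-29 after child 1 ≥ β → β-cutoff, skip 3
B [α=-∞,β=+∞]: v=-29
G [α=-29,β=+∞]: v=5
H [α=-29,β=5]: v=-20
F [α=-29,β=+∞]: v=-20
J [α=-20,β=+∞]: v=46
K [α=-20,β=46]: v=33
I [α=-20,β=+∞]: v=33
M [α=33,β=+∞]: v=48
N [α=33,β=48]: v=33
L [α=33,β=+∞]: v=33 after child 2 ≤ α → α-cutoff, skip 2
Root [α=-∞,β=+∞]: v=33
Leaves evaluated: 28 of 33.

28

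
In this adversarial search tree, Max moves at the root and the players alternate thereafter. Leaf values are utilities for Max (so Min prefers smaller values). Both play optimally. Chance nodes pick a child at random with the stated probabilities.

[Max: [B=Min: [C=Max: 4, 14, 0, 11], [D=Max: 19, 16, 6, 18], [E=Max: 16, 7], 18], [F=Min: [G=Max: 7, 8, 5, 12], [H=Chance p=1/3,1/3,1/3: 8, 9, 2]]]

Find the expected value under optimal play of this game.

14

C (Max): max(4, 14, 0, 11) = 14
D (Max): max(19, 16, 6, 18) = 19
E (Max): max(16, 7) = 16
B (Min): min(14, 19, 16, 18) = 14
G (Max): max(7, 8, 5, 12) = 12
H (Chance): 1/3·8 + 1/3·9 + 1/3·2 = 6.33
F (Min): min(12, 6.33) = 6.33
Root (Max): max(14, 6.33) = 14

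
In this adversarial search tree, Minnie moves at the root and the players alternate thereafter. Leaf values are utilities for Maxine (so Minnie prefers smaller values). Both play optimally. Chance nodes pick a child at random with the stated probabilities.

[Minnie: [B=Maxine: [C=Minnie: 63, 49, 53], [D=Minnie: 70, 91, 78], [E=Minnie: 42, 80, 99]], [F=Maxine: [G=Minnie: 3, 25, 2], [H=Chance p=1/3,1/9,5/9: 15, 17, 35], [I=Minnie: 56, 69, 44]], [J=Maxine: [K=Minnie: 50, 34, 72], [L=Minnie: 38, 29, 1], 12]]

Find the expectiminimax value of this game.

C (Minnie): min(63, 49, 53) = 49
D (Minnie): min(70, 91, 78) = 70
E (Minnie): min(42, 80, 99) = 42
B (Maxine): max(49, 70, 42) = 70
G (Minnie): min(3, 25, 2) = 2
H (Chance): 1/3·15 + 1/9·17 + 5/9·35 = 26.33
I (Minnie): min(56, 69, 44) = 44
F (Maxine): max(2, 26.33, 44) = 44
K (Minnie): min(50, 34, 72) = 34
L (Minnie): min(38, 29, 1) = 1
J (Maxine): max(34, 1, 12) = 34
Root (Minnie): min(70, 44, 34) = 34

34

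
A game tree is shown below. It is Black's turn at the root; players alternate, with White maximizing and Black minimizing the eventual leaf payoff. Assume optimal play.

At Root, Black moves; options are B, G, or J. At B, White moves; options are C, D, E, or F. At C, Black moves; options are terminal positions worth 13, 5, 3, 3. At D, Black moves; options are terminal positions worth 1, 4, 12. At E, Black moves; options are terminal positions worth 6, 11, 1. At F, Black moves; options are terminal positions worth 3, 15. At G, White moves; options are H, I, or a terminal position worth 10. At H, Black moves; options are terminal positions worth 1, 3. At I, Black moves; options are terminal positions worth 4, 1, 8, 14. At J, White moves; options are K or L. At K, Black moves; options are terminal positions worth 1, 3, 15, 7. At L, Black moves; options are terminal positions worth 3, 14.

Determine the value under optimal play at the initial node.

C (Black): min(13, 5, 3, 3) = 3
D (Black): min(1, 4, 12) = 1
E (Black): min(6, 11, 1) = 1
F (Black): min(3, 15) = 3
B (White): max(3, 1, 1, 3) = 3
H (Black): min(1, 3) = 1
I (Black): min(4, 1, 8, 14) = 1
G (White): max(1, 1, 10) = 10
K (Black): min(1, 3, 15, 7) = 1
L (Black): min(3, 14) = 3
J (White): max(1, 3) = 3
Root (Black): min(3, 10, 3) = 3

3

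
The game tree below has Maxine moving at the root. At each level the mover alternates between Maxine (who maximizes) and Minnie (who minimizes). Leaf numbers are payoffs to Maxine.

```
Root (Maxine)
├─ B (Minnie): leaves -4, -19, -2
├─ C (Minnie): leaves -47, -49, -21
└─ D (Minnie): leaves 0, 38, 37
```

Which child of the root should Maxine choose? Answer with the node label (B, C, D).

D

B (Minnie): min(-4, -19, -2) = -19
C (Minnie): min(-47, -49, -21) = -49
D (Minnie): min(0, 38, 37) = 0
Root (Maxine): max(-19, -49, 0) = 0
Maxine picks the child with the highest value: D (value 0).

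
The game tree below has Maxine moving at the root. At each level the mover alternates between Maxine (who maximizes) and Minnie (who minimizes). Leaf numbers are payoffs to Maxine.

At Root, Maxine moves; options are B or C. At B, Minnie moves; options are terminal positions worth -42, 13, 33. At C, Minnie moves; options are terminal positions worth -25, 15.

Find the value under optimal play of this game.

-25

B (Minnie): min(-42, 13, 33) = -42
C (Minnie): min(-25, 15) = -25
Root (Maxine): max(-42, -25) = -25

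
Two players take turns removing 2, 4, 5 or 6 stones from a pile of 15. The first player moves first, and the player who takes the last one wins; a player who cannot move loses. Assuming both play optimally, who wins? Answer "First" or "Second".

Mark each pile size as W (mover wins) or L (mover loses):
i:   0  1  2  3  4  5  6  7  8  9 10 11 12 13 14 15
     L  L  W  W  W  W  W  W  L  L  W  W  W  W  W  W
Position 15 is W, so the first player wins.

First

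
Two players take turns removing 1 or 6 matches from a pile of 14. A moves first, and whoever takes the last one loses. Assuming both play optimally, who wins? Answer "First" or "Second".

i:   0  1  2  3  4  5  6  7  8  9 10 11 12 13 14
     W  L  W  L  W  L  W  W  L  W  L  W  L  W  W
Position 14 is W, so the first player wins.

First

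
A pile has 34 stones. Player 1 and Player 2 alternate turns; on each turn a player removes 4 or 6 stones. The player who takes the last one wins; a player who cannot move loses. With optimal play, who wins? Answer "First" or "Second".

W/L table (W = player to move can force a win):
i:   0  1  2  3  4  5  6  7  8  9 10 11 12 13 14 15 16 17 18 19 20 21 22 23 24 25 26 27 28 29 30 31 32 33 34
     L  L  L  L  W  W  W  W  W  W  L  L  L  L  W  W  W  W  W  W  L  L  L  L  W  W  W  W  W  W  L  L  L  L  W
Position 34 is W, so the first player wins.

First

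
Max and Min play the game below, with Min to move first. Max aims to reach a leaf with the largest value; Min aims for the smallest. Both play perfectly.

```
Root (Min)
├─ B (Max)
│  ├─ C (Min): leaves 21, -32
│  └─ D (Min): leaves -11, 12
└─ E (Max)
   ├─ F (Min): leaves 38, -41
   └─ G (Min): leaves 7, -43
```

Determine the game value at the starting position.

C (Min): min(21, -32) = -32
D (Min): min(-11, 12) = -11
B (Max): max(-32, -11) = -11
F (Min): min(38, -41) = -41
G (Min): min(7, -43) = -43
E (Max): max(-41, -43) = -41
Root (Min): min(-11, -41) = -41

-41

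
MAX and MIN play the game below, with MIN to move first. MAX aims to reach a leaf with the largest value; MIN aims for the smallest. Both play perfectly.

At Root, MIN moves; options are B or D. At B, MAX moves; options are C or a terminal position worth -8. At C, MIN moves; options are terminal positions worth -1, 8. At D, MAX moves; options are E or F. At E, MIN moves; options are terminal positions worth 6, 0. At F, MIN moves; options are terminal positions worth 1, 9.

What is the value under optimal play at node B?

C: min(-1, 8) = -1
B: max(-1, -8) = -1

-1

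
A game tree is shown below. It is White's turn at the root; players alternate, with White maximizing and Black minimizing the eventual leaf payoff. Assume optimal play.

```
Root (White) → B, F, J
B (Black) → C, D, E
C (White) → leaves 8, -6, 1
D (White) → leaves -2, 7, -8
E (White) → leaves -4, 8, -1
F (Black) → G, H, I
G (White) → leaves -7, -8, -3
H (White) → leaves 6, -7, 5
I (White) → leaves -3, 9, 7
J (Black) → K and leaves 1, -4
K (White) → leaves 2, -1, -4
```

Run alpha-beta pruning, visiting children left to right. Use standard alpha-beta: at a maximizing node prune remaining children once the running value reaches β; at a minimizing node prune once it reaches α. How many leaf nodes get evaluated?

14

C [α=-∞,β=+∞]: v=8
D [α=-∞,β=8]: v=7
E [α=-∞,β=7]: v=8 after child 2 ≥ β → β-cutoff, skip 1
B [α=-∞,β=+∞]: v=7
G [α=7,β=+∞]: v=-3
F [α=7,β=+∞]: v=-3 after child 1 ≤ α → α-cutoff, skip 2
K [α=7,β=+∞]: v=2
J [α=7,β=+∞]: v=2 after child 1 ≤ α → α-cutoff, skip 2
Root [α=-∞,β=+∞]: v=7
Leaves evaluated: 14 of 23.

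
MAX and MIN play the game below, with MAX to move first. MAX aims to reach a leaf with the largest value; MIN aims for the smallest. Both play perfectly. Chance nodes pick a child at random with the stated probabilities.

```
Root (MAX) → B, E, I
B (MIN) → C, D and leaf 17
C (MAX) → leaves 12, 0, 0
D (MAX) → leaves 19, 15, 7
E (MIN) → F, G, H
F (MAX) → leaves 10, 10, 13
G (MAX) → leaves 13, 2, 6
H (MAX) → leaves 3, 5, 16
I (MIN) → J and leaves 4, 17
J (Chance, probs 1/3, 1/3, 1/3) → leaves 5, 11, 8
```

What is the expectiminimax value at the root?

13

C (MAX): max(12, 0, 0) = 12
D (MAX): max(19, 15, 7) = 19
B (MIN): min(12, 19, 17) = 12
F (MAX): max(10, 10, 13) = 13
G (MAX): max(13, 2, 6) = 13
H (MAX): max(3, 5, 16) = 16
E (MIN): min(13, 13, 16) = 13
J (Chance): 1/3·5 + 1/3·11 + 1/3·8 = 8
I (MIN): min(8, 4, 17) = 4
Root (MAX): max(12, 13, 4) = 13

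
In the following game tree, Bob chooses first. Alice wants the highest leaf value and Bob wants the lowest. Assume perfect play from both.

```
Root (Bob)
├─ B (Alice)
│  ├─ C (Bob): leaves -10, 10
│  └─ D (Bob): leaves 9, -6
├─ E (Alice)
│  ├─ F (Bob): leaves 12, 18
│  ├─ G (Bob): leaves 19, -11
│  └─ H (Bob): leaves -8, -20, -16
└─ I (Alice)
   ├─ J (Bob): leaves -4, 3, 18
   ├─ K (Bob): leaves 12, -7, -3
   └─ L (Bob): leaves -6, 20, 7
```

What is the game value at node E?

F: min(12, 18) = 12
G: min(19, -11) = -11
H: min(-8, -20, -16) = -20
E: max(12, -11, -20) = 12

12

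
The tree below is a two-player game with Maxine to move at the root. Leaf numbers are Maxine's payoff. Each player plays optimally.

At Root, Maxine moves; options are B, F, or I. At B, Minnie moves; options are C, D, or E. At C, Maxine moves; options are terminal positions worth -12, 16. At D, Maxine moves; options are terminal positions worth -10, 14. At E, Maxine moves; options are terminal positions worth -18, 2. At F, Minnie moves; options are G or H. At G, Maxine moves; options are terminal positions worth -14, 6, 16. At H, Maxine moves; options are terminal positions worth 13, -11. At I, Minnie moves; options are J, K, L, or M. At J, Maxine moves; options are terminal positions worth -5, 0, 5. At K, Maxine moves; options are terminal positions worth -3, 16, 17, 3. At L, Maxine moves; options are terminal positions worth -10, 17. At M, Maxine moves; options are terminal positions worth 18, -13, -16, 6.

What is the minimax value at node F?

G: max(-14, 6, 16) = 16
H: max(13, -11) = 13
F: min(16, 13) = 13

13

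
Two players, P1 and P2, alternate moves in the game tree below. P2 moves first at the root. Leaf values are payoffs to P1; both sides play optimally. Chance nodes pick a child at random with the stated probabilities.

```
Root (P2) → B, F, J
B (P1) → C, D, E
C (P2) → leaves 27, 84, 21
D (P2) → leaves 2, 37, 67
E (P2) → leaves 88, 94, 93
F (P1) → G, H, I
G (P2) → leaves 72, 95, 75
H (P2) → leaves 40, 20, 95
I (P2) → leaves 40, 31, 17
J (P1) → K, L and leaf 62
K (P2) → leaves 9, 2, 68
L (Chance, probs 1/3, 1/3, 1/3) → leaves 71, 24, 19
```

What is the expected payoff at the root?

62

C (P2): min(27, 84, 21) = 21
D (P2): min(2, 37, 67) = 2
E (P2): min(88, 94, 93) = 88
B (P1): max(21, 2, 88) = 88
G (P2): min(72, 95, 75) = 72
H (P2): min(40, 20, 95) = 20
I (P2): min(40, 31, 17) = 17
F (P1): max(72, 20, 17) = 72
K (P2): min(9, 2, 68) = 2
L (Chance): 1/3·71 + 1/3·24 + 1/3·19 = 38
J (P1): max(2, 38, 62) = 62
Root (P2): min(88, 72, 62) = 62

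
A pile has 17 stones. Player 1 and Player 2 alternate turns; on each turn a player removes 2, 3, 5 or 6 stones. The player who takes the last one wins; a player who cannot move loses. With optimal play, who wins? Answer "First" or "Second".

Second

Mark each pile size as W (mover wins) or L (mover loses):
i:   0  1  2  3  4  5  6  7  8  9 10 11 12 13 14 15 16 17
     L  L  W  W  W  W  W  W  L  L  W  W  W  W  W  W  L  L
Position 17 is L, so the second player wins.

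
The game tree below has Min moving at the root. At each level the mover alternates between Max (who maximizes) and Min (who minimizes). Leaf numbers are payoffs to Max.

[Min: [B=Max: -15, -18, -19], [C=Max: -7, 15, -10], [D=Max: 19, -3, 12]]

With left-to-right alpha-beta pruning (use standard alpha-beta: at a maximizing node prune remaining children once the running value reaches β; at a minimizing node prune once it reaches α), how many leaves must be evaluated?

5

B [α=-∞,β=+∞]: v=-15
C [α=-∞,β=-15]: v=-7 after child 1 ≥ β → β-cutoff, skip 2
D [α=-∞,β=-15]: v=19 after child 1 ≥ β → β-cutoff, skip 2
Root [α=-∞,β=+∞]: v=-15
Leaves evaluated: 5 of 9.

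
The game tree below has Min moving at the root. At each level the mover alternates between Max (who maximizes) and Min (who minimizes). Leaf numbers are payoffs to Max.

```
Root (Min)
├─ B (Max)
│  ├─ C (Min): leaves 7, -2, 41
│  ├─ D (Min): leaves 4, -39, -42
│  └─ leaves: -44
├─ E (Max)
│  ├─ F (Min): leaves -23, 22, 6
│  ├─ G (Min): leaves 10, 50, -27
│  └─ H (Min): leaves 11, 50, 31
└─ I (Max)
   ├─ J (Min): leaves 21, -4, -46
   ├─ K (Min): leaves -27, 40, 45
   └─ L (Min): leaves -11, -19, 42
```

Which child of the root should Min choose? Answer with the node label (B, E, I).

C (Min): min(7, -2, 41) = -2
D (Min): min(4, -39, -42) = -42
B (Max): max(-2, -42, -44) = -2
F (Min): min(-23, 22, 6) = -23
G (Min): min(10, 50, -27) = -27
H (Min): min(11, 50, 31) = 11
E (Max): max(-23, -27, 11) = 11
J (Min): min(21, -4, -46) = -46
K (Min): min(-27, 40, 45) = -27
L (Min): min(-11, -19, 42) = -19
I (Max): max(-46, -27, -19) = -19
Root (Min): min(-2, 11, -19) = -19
Min picks the child with the lowest value: I (value -19).

I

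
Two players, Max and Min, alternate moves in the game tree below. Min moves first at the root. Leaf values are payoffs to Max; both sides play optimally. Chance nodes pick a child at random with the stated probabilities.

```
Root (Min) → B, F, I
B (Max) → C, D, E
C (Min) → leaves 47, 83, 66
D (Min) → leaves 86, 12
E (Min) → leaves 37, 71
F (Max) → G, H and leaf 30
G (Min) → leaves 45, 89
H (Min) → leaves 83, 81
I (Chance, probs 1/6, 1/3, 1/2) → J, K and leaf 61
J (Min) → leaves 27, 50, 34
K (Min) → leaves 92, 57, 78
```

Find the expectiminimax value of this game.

47

C (Min): min(47, 83, 66) = 47
D (Min): min(86, 12) = 12
E (Min): min(37, 71) = 37
B (Max): max(47, 12, 37) = 47
G (Min): min(45, 89) = 45
H (Min): min(83, 81) = 81
F (Max): max(45, 81, 30) = 81
J (Min): min(27, 50, 34) = 27
K (Min): min(92, 57, 78) = 57
I (Chance): 1/6·27 + 1/3·57 + 1/2·61 = 54
Root (Min): min(47, 81, 54) = 47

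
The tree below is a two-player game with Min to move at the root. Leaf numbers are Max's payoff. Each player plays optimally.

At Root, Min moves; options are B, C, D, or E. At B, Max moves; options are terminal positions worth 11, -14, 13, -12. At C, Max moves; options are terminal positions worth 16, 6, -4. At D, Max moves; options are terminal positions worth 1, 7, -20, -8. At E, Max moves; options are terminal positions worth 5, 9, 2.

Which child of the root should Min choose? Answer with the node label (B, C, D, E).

B (Max): max(11, -14, 13, -12) = 13
C (Max): max(16, 6, -4) = 16
D (Max): max(1, 7, -20, -8) = 7
E (Max): max(5, 9, 2) = 9
Root (Min): min(13, 16, 7, 9) = 7
Min picks the child with the lowest value: D (value 7).

D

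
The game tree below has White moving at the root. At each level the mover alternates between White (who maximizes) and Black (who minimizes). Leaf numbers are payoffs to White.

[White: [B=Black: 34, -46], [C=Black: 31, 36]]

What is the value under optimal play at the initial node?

B (Black): min(34, -46) = -46
C (Black): min(31, 36) = 31
Root (White): max(-46, 31) = 31

31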